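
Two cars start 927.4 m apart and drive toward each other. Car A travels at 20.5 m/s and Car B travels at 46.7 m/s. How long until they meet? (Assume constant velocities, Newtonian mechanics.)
Combined speed: v_combined = 20.5 + 46.7 = 67.2 m/s
Time to meet: t = d/67.2 = 927.4/67.2 = 13.8 s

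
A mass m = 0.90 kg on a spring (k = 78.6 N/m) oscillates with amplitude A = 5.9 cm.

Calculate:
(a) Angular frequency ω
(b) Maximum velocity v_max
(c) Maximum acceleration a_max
ω = √(k/m) = √(78.6/0.9) = 9.345 rad/s
v_max = ωA = 9.345×0.059 = 0.5514 m/s
a_max = ω²A = 9.345²×0.059 = 5.153 m/s²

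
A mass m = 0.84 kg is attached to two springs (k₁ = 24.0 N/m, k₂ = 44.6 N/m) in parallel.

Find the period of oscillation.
k_eq = k₁+k₂ = 68.6 N/m
T = 2π√(m/k_eq) = 2π√(0.84/68.6) = 0.6953 s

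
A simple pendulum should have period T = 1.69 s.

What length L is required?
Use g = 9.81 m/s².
T = 2π√(L/g) → L = g(T/2π)² = 9.81×(1.69/2π)² = 0.7097 m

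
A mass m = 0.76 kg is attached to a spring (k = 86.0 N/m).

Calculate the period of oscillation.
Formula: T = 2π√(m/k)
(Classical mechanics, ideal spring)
T = 2π√(m/k) = 2π√(0.76/86.0) = 0.5907 s; f = 1/T = 1.693 Hz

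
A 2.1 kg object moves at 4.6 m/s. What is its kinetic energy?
KE = ½mv² = ½×2.1×4.6² = 22.218 J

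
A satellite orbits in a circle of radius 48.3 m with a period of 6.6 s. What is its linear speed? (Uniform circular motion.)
v = 2πr/T = 2π×48.3/6.6 = 45.98 m/s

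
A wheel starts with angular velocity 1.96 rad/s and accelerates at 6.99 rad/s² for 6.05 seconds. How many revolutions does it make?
θ = ω₀t + ½αt² = 1.96×6.05 + ½×6.99×6.05² = 139.78 rad
Revolutions = θ/(2π) = 139.78/(2π) = 22.25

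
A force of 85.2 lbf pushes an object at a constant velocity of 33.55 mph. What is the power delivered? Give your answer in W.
P = Fv = 379 N × 15 m/s = 5684 W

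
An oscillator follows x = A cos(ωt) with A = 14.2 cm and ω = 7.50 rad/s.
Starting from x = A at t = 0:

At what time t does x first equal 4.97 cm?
cos(ωt) = x/A = 4.97/14.2 = 0.35
ωt = arccos(0.35) = 1.213 rad
t = 1.213/7.5 = 0.1618 s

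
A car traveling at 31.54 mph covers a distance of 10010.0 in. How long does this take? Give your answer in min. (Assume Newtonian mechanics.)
t = d/v (with unit conversion) = 0.3005 min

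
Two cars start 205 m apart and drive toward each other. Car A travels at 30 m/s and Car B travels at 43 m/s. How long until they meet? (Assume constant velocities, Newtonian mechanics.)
Combined speed: v_combined = 30 + 43 = 73 m/s
Time to meet: t = d/73 = 205/73 = 2.81 s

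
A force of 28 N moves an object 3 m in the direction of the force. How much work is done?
W = Fd = 28×3 = 84.0 J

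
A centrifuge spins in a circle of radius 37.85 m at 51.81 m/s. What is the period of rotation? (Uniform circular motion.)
T = 2πr/v = 2π×37.85/51.81 = 4.59 s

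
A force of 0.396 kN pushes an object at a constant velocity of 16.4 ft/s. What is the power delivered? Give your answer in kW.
P = Fv = 396 N × 4.999 m/s = 1979 W = 1.979 kW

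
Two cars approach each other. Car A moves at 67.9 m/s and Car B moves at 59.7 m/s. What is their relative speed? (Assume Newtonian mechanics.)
v_rel = v_A + v_B = 67.9 + 59.7 = 127.6 m/s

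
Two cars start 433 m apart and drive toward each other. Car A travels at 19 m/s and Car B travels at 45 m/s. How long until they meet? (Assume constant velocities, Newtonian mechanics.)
Combined speed: v_combined = 19 + 45 = 64 m/s
Time to meet: t = d/64 = 433/64 = 6.77 s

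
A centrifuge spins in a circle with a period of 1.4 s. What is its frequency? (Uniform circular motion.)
f = 1/T = 1/1.4 = 0.7143 Hz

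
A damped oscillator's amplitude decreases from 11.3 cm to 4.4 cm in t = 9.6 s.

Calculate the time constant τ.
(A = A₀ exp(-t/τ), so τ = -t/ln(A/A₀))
A/A₀ = 4.4/11.3 = 0.3894; ln(A/A₀) = -0.9432
τ = −t/ln(A/A₀) = −9.6/-0.9432 = 10.18 s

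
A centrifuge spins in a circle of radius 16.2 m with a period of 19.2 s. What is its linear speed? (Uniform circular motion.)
v = 2πr/T = 2π×16.2/19.2 = 5.3 m/s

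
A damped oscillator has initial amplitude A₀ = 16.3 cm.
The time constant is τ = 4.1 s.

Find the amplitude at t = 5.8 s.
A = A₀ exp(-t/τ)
A = A₀ exp(−t/τ) = 16.3×exp(−5.8/4.1) = 3.961 cm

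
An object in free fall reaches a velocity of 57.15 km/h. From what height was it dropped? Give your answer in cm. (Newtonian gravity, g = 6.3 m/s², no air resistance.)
h = v²/(2g) (with unit conversion) = 2000.0 cm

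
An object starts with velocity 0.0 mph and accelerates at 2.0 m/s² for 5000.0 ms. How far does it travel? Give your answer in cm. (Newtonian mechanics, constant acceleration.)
d = v₀t + ½at² (with unit conversion) = 2500.0 cm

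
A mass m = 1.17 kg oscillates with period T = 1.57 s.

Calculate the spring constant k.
T = 2π√(m/k) → k = m(2π/T)² = 1.17×(2π/1.57)² = 18.74 N/m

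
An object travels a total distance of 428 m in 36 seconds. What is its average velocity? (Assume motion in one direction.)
v_avg = Δd / Δt = 428 / 36 = 11.89 m/s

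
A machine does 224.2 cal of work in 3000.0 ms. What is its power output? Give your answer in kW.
P = W/t = 938.1 J / 3 s = 312.7 W = 0.3127 kW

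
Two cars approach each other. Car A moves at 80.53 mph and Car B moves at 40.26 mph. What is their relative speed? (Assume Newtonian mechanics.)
v_rel = v_A + v_B = 80.53 + 40.26 = 120.8 mph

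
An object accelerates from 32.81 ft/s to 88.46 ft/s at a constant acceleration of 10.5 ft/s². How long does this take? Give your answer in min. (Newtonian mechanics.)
t = (v - v₀)/a (with unit conversion) = 0.08833 min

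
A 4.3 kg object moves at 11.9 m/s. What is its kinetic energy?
KE = ½mv² = ½×4.3×11.9² = 304.4615 J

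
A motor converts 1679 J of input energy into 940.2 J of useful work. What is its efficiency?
η = W_out/W_in = 940.2/1679 = 0.56 = 56.0%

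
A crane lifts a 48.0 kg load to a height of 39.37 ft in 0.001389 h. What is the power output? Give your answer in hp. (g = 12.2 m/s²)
W = mgh = 48×12.2×12 = 7027 J
P = W/t = 7027/5 = 1405 W = 1.885 hp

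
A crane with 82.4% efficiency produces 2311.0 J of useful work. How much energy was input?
W_in = W_out/η = 2311.0/0.824 = 2804.6 J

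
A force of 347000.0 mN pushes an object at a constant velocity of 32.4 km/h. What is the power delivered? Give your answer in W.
P = Fv = 347 N × 9 m/s = 3123 W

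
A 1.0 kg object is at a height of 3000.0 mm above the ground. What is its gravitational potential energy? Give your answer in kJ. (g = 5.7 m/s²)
PE = mgh = 1 kg × 5.7 m/s² × 3 m = 17.1 J = 0.0171 kJ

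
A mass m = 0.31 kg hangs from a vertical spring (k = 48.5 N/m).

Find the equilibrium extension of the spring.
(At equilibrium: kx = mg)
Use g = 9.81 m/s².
x_eq = mg/k = 0.31×9.81/48.5 = 0.0627 m = 6.27 cm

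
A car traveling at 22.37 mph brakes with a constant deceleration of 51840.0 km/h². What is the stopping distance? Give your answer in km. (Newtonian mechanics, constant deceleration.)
d = v₀² / (2a) (with unit conversion) = 0.0125 km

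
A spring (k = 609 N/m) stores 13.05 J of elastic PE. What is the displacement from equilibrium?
PE = ½kx² → x = √(2PE/k) = √(2×13.05/609) = 0.207 m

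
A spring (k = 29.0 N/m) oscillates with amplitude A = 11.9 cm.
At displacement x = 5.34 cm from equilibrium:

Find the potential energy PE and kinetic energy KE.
E_total = ½kA² = ½×29.0×(0.119)² = 0.2053 J
PE = ½kx² = ½×29.0×(0.0534)² = 0.04135 J
KE = E_total − PE = 0.164 J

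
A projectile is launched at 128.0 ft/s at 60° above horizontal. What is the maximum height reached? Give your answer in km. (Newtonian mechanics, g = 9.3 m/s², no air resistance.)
H = v₀²sin²(θ)/(2g) (with unit conversion) = 0.06138 km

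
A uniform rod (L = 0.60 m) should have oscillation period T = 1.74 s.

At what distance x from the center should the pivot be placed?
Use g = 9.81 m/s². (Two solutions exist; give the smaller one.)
T = 2π√((L²/12 + x²)/(gx)). Let c = T²g/(4π²) = 0.7523.
x² − cx + L²/12 = 0 → x = (c − √(c² − L²/3))/2 = 0.04225 m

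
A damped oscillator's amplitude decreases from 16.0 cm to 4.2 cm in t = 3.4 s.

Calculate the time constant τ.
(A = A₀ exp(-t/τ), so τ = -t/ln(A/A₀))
A/A₀ = 4.2/16.0 = 0.2625; ln(A/A₀) = -1.338
τ = −t/ln(A/A₀) = −3.4/-1.338 = 2.542 s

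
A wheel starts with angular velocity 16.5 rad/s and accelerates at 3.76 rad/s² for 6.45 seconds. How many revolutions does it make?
θ = ω₀t + ½αt² = 16.5×6.45 + ½×3.76×6.45² = 184.64 rad
Revolutions = θ/(2π) = 184.64/(2π) = 29.39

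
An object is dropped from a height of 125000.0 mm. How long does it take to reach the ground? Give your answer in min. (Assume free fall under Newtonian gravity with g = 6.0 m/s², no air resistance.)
t = √(2h/g) (with unit conversion) = 0.1076 min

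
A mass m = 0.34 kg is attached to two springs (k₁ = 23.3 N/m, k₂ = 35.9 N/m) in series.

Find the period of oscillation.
k_eq = k₁k₂/(k₁+k₂) = 14.13 N/m
T = 2π√(m/k_eq) = 2π√(0.34/14.13) = 0.9747 s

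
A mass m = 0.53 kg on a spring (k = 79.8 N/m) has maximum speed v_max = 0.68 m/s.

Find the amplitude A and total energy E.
½mv²_max = ½kA² → A = v_max√(m/k) = 0.68×√(0.53/79.8) = 0.05542 m = 5.542 cm
E = ½mv²_max = ½×0.53×0.68² = 0.1225 J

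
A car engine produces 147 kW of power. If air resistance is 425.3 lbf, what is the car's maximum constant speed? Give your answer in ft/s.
P = Fv → v = P/F = 147000 W / 1892 N = 77.7 m/s = 254.9 ft/s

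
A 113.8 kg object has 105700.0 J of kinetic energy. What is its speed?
KE = ½mv² → v = √(2KE/m) = √(2×105700.0/113.8) = 43.1 m/s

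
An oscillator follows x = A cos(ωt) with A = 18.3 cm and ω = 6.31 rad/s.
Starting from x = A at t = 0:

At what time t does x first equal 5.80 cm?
cos(ωt) = x/A = 5.8/18.3 = 0.3169
ωt = arccos(0.3169) = 1.248 rad
t = 1.248/6.31 = 0.1978 s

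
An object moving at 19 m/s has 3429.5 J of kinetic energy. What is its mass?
KE = ½mv² → m = 2KE/v² = 2×3429.5/19² = 19.0 kg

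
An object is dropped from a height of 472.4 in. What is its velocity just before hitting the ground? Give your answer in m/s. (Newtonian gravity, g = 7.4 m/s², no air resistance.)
v = √(2gh) (with unit conversion) = 13.33 m/s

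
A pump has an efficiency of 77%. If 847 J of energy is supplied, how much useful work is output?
W_out = η × W_in = 0.77 × 847 = 652.19 J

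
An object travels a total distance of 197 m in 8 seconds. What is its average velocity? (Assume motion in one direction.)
v_avg = Δd / Δt = 197 / 8 = 24.62 m/s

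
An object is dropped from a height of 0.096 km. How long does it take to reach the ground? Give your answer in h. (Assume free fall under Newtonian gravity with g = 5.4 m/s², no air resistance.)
t = √(2h/g) (with unit conversion) = 0.001656 h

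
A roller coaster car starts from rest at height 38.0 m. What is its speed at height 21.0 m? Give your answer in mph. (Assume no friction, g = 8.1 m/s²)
mgh₁ = ½mv₂² + mgh₂ → v₂ = √(2g(h₁−h₂)) = √(2×8.1×(38−21)) = 16.6 m/s = 37.12 mph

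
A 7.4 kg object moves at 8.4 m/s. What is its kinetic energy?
KE = ½mv² = ½×7.4×8.4² = 261.072 J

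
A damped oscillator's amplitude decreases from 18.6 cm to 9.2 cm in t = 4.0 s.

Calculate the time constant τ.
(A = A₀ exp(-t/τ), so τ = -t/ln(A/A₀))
A/A₀ = 9.2/18.6 = 0.4946; ln(A/A₀) = -0.704
τ = −t/ln(A/A₀) = −4.0/-0.704 = 5.682 s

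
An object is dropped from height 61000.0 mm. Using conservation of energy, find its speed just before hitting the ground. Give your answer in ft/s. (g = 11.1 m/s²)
mgh = ½mv² → v = √(2gh) = √(2×11.1×61) = 36.8 m/s = 120.7 ft/s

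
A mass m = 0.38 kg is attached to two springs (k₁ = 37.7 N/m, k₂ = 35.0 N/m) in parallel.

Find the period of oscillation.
k_eq = k₁+k₂ = 72.7 N/m
T = 2π√(m/k_eq) = 2π√(0.38/72.7) = 0.4543 s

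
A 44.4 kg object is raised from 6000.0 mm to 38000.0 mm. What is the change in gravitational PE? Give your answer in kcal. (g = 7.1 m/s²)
ΔPE = mg(h₂ − h₁) = 44.4 kg × 7.1 m/s² × (38 − 6) m = 1.009e+04 J = 2.411 kcal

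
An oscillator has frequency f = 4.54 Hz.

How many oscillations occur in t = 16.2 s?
n = f×t = 4.54×16.2 = 73.55 oscillations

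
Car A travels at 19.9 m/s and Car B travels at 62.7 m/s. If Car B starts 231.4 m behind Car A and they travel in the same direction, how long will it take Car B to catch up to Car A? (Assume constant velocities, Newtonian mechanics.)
Relative speed: v_rel = 62.7 - 19.9 = 42.8 m/s
Time to catch: t = d₀/v_rel = 231.4/42.8 = 5.41 s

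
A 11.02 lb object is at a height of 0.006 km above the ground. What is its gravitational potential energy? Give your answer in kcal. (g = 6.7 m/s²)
PE = mgh = 4.999 kg × 6.7 m/s² × 6 m = 200.9 J = 0.04803 kcal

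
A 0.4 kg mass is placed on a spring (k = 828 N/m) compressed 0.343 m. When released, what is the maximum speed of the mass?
½kx² = ½mv² → v = x√(k/m) = 0.343×√(828/0.4) = 15.61 m/s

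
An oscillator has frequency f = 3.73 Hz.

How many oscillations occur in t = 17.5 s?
n = f×t = 3.73×17.5 = 65.28 oscillations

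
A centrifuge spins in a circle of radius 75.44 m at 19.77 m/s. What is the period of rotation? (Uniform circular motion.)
T = 2πr/v = 2π×75.44/19.77 = 23.98 s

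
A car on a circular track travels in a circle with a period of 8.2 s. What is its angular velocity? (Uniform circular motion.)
ω = 2π/T = 2π/8.2 = 0.7662 rad/s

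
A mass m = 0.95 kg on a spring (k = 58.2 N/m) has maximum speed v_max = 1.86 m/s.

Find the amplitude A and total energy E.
½mv²_max = ½kA² → A = v_max√(m/k) = 1.86×√(0.95/58.2) = 0.2376 m = 23.76 cm
E = ½mv²_max = ½×0.95×1.86² = 1.643 J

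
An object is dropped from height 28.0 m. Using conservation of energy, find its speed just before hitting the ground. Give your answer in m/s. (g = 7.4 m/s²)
mgh = ½mv² → v = √(2gh) = √(2×7.4×28) = 20.36 m/s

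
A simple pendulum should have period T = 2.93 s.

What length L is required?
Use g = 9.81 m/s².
T = 2π√(L/g) → L = g(T/2π)² = 9.81×(2.93/2π)² = 2.133 m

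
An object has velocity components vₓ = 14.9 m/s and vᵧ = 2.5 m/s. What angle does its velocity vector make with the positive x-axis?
θ = arctan(vᵧ/vₓ) = arctan(2.5/14.9) = 9.52°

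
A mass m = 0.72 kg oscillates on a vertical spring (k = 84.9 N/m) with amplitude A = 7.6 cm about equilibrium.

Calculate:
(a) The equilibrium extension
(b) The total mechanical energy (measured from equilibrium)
x_eq = mg/k = 0.72×9.81/84.9 = 0.08319 m = 8.319 cm
E = ½kA² = ½×84.9×(0.076)² = 0.2452 J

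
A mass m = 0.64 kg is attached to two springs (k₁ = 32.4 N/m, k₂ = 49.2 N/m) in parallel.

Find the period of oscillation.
k_eq = k₁+k₂ = 81.6 N/m
T = 2π√(m/k_eq) = 2π√(0.64/81.6) = 0.5564 s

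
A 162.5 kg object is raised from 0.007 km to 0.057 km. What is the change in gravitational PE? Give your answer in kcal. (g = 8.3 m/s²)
ΔPE = mg(h₂ − h₁) = 162.5 kg × 8.3 m/s² × (57 − 7) m = 6.744e+04 J = 16.12 kcal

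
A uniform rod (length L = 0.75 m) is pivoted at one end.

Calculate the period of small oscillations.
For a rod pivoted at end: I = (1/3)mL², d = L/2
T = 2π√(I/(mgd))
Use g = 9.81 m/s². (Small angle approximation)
I/m = (1/3)L² = 0.1875 m²; d = L/2 = 0.375 m
T = 2π√(I/(mgd)) = 2π√(0.1875/(9.81×0.375)) = 1.419 s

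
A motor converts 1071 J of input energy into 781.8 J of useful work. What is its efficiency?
η = W_out/W_in = 781.8/1071 = 0.73 = 73.0%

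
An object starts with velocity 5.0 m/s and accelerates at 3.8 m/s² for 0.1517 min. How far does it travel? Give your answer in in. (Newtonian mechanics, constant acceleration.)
d = v₀t + ½at² (with unit conversion) = 7989.0 in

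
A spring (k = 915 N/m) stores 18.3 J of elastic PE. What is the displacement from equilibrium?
PE = ½kx² → x = √(2PE/k) = √(2×18.3/915) = 0.2 m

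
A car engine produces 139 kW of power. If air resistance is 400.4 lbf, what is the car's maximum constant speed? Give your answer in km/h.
P = Fv → v = P/F = 139000 W / 1781 N = 78.04 m/s = 281.0 km/h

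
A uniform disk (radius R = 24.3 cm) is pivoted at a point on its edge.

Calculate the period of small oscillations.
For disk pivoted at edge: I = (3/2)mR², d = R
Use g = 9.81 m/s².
I/m = (3/2)R² = 0.08857 m²; d = R = 0.243 m
T = 2π√((3/2)R²/(gR)) = 2π√(3R/(2g)) = 1.211 s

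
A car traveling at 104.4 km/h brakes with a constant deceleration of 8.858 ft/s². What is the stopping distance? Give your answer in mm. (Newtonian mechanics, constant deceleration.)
d = v₀² / (2a) (with unit conversion) = 155700.0 mm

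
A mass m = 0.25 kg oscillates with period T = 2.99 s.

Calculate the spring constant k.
T = 2π√(m/k) → k = m(2π/T)² = 0.25×(2π/2.99)² = 1.104 N/m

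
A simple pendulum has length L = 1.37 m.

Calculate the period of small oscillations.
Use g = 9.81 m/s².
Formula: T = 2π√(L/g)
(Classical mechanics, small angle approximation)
T = 2π√(L/g) = 2π√(1.37/9.81) = 2.348 s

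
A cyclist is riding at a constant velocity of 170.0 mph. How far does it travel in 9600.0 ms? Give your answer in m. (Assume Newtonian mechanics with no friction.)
d = vt (with unit conversion) = 729.6 m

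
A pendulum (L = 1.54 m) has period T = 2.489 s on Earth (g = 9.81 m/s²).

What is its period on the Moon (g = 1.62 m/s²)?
T = 2π√(L/g), so T_moon/T_earth = √(g_earth/g_moon)
T_moon = 2π√(1.54/1.62) = 6.126 s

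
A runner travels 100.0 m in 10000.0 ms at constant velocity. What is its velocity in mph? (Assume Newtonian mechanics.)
v = d/t (with unit conversion) = 22.37 mph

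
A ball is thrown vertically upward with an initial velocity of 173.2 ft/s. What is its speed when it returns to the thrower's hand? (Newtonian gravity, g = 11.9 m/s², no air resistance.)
By conservation of energy, the ball returns at the same speed = 173.2 ft/s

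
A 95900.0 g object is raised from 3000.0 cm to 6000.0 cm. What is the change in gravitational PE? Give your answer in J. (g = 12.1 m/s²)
ΔPE = mg(h₂ − h₁) = 95.9 kg × 12.1 m/s² × (60 − 30) m = 3.481e+04 J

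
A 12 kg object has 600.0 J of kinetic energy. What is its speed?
KE = ½mv² → v = √(2KE/m) = √(2×600.0/12) = 10.0 m/s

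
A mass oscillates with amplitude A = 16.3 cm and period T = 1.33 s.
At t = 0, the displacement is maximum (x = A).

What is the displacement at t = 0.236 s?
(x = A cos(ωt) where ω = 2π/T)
ω = 2π/T = 2π/1.33 = 4.724 rad/s
x = A cos(ωt) = 16.3×cos(4.724×0.236) = 7.176 cm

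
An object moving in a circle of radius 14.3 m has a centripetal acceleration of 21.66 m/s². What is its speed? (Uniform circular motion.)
v = √(a_c × r) = √(21.66 × 14.3) = 17.6 m/s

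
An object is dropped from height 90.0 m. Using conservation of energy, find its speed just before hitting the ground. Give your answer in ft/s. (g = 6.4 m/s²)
mgh = ½mv² → v = √(2gh) = √(2×6.4×90) = 33.94 m/s = 111.4 ft/s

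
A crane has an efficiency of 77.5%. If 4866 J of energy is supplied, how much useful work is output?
W_out = η × W_in = 0.775 × 4866 = 3771.2 J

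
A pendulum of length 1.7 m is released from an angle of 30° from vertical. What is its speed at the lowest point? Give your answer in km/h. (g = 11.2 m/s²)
h = L(1 − cosθ) = 1.7×(1 − cos30°) = 0.2278 m
v = √(2gh) = √(2×11.2×0.2278) = 2.259 m/s = 8.131 km/h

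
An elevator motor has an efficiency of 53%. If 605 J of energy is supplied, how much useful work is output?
W_out = η × W_in = 0.53 × 605 = 320.65 J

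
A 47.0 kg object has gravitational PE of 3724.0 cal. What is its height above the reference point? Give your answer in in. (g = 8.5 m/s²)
PE = mgh → h = PE/(mg) = 1.558e+04 J / (47 kg × 8.5 m/s²) = 39 m = 1536.0 in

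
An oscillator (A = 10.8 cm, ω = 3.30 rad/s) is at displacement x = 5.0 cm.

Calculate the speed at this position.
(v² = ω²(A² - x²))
v = ω√(A² − x²) = 3.3×√(0.108² − 0.05²) = 0.3159 m/s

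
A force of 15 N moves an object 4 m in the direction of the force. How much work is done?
W = Fd = 15×4 = 60.0 J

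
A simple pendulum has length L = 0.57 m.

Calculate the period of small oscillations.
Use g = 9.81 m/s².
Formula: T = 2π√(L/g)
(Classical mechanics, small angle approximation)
T = 2π√(L/g) = 2π√(0.57/9.81) = 1.515 s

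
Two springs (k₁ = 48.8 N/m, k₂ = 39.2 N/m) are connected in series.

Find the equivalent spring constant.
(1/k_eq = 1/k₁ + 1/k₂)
1/k_eq = 1/48.8 + 1/39.2 = 0.046002; k_eq = 21.74 N/m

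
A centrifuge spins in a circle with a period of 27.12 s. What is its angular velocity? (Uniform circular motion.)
ω = 2π/T = 2π/27.12 = 0.2317 rad/s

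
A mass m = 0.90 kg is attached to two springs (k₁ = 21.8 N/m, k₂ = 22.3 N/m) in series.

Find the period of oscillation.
k_eq = k₁k₂/(k₁+k₂) = 11.02 N/m
T = 2π√(m/k_eq) = 2π√(0.9/11.02) = 1.795 s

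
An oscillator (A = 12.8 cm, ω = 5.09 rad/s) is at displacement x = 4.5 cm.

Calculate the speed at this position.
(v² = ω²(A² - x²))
v = ω√(A² − x²) = 5.09×√(0.128² − 0.045²) = 0.6099 m/s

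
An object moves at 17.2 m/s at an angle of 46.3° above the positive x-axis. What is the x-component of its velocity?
vₓ = v cos(θ) = 17.2 × cos(46.3°) = 11.88 m/s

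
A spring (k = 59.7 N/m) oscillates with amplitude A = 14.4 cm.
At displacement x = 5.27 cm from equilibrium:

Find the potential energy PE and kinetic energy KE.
E_total = ½kA² = ½×59.7×(0.144)² = 0.619 J
PE = ½kx² = ½×59.7×(0.0527)² = 0.0829 J
KE = E_total − PE = 0.5361 J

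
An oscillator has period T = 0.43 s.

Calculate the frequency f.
f = 1/T = 1/0.43 = 2.326 Hz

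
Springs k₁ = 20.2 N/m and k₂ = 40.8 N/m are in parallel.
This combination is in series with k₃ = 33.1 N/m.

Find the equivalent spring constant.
k₁₂ = k₁ + k₂ = 61 N/m (parallel)
1/k_eq = 1/k₁₂ + 1/k₃ → k_eq = 21.46 N/m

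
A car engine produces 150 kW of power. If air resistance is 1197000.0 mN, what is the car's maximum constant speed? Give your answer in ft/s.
P = Fv → v = P/F = 150000 W / 1197 N = 125.3 m/s = 411.1 ft/s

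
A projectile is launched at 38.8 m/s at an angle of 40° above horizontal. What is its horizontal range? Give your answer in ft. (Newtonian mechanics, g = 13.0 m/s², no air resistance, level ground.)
R = v₀² sin(2θ) / g (with unit conversion) = 374.2 ft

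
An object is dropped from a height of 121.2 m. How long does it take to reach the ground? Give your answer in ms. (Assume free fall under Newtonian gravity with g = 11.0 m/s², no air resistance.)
t = √(2h/g) (with unit conversion) = 4694.0 ms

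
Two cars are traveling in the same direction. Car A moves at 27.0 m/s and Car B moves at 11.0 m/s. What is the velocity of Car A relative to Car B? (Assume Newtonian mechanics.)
v_rel = v_A - v_B = 27.0 - 11.0 = 16.0 m/s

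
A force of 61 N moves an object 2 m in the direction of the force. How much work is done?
W = Fd = 61×2 = 122.0 J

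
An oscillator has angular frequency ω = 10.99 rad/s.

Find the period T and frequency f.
T = 2π/ω = 2π/10.99 = 0.5717 s; f = ω/2π = 1.749 Hz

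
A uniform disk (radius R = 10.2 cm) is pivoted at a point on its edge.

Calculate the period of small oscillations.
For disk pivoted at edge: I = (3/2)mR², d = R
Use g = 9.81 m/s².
I/m = (3/2)R² = 0.01561 m²; d = R = 0.102 m
T = 2π√((3/2)R²/(gR)) = 2π√(3R/(2g)) = 0.7847 s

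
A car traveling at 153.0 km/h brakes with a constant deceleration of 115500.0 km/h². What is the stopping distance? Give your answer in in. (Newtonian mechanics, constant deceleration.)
d = v₀² / (2a) (with unit conversion) = 3990.0 in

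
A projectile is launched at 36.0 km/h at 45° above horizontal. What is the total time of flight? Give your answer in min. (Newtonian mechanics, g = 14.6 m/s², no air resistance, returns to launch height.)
T = 2v₀sin(θ)/g (with unit conversion) = 0.01614 min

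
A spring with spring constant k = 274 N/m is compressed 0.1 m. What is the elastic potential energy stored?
PE = ½kx² = ½×274×0.1² = 1.37 J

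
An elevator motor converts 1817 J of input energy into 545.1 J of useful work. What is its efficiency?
η = W_out/W_in = 545.1/1817 = 0.3 = 30.0%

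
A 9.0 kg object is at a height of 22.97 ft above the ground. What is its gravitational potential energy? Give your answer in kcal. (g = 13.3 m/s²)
PE = mgh = 9 kg × 13.3 m/s² × 7.001 m = 838.1 J = 0.2003 kcal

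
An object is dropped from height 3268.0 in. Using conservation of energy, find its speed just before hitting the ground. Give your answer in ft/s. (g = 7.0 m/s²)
mgh = ½mv² → v = √(2gh) = √(2×7.0×83.01) = 34.09 m/s = 111.8 ft/s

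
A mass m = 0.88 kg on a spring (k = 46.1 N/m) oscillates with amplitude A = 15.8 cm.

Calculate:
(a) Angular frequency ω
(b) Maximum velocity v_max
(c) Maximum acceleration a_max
ω = √(k/m) = √(46.1/0.88) = 7.238 rad/s
v_max = ωA = 7.238×0.158 = 1.144 m/s
a_max = ω²A = 7.238²×0.158 = 8.277 m/s²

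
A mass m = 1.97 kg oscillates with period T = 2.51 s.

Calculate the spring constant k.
T = 2π√(m/k) → k = m(2π/T)² = 1.97×(2π/2.51)² = 12.34 N/m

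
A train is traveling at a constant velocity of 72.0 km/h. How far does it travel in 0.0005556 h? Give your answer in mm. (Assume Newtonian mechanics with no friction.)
d = vt (with unit conversion) = 40000.0 mm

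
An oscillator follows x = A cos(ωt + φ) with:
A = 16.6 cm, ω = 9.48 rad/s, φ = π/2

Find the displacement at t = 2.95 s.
x = A cos(ωt + φ) = 16.6×cos(9.48×2.95 + π/2) = -5.038 cm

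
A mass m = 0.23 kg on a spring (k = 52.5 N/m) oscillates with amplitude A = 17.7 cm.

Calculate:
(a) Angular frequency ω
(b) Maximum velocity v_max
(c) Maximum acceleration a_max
ω = √(k/m) = √(52.5/0.23) = 15.11 rad/s
v_max = ωA = 15.11×0.177 = 2.674 m/s
a_max = ω²A = 15.11²×0.177 = 40.4 m/s²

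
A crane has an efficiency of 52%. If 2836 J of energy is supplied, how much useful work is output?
W_out = η × W_in = 0.52 × 2836 = 1474.7 J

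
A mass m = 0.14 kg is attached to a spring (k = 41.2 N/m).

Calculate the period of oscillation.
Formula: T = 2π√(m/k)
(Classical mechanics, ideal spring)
T = 2π√(m/k) = 2π√(0.14/41.2) = 0.3663 s; f = 1/T = 2.73 Hz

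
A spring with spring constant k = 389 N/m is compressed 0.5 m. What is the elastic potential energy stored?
PE = ½kx² = ½×389×0.5² = 48.62 J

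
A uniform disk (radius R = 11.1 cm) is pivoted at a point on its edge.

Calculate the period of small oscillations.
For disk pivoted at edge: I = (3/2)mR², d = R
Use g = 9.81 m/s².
I/m = (3/2)R² = 0.01848 m²; d = R = 0.111 m
T = 2π√((3/2)R²/(gR)) = 2π√(3R/(2g)) = 0.8186 s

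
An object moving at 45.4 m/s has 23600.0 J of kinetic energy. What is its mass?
KE = ½mv² → m = 2KE/v² = 2×23600.0/45.4² = 22.9 kg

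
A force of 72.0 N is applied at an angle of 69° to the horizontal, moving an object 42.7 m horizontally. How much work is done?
W = Fd cosθ = 72.0×42.7×cos(69°) = 1101.8 J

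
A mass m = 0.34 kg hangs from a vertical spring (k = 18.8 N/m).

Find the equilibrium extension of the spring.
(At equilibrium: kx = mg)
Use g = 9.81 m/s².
x_eq = mg/k = 0.34×9.81/18.8 = 0.1774 m = 17.74 cm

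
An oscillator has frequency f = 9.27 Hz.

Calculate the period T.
T = 1/f = 1/9.27 = 0.1079 s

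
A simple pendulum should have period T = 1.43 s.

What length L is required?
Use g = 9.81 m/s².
T = 2π√(L/g) → L = g(T/2π)² = 9.81×(1.43/2π)² = 0.5081 m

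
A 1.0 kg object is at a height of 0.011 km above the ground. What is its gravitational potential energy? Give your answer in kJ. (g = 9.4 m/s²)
PE = mgh = 1 kg × 9.4 m/s² × 11 m = 103.4 J = 0.1034 kJ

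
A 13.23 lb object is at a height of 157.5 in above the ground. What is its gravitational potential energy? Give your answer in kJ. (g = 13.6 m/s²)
PE = mgh = 6.001 kg × 13.6 m/s² × 4 m = 326.5 J = 0.3265 kJ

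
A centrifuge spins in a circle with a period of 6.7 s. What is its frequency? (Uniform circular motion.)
f = 1/T = 1/6.7 = 0.1493 Hz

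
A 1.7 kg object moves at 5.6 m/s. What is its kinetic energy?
KE = ½mv² = ½×1.7×5.6² = 26.656 J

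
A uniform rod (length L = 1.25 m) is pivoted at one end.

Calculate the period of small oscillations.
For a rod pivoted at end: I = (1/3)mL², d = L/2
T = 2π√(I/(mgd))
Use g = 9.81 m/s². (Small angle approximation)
I/m = (1/3)L² = 0.5208 m²; d = L/2 = 0.625 m
T = 2π√(I/(mgd)) = 2π√(0.5208/(9.81×0.625)) = 1.831 s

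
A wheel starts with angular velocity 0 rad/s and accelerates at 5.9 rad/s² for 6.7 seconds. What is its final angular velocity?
ω = ω₀ + αt = 0 + 5.9 × 6.7 = 39.53 rad/s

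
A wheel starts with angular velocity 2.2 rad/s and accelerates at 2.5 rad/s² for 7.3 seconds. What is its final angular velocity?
ω = ω₀ + αt = 2.2 + 2.5 × 7.3 = 20.45 rad/s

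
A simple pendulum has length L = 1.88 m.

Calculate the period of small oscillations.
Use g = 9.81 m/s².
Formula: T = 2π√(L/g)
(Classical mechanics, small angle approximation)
T = 2π√(L/g) = 2π√(1.88/9.81) = 2.751 s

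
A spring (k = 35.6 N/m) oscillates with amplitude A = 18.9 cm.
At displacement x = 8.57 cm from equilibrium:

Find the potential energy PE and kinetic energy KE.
E_total = ½kA² = ½×35.6×(0.189)² = 0.6358 J
PE = ½kx² = ½×35.6×(0.0857)² = 0.1307 J
KE = E_total − PE = 0.5051 J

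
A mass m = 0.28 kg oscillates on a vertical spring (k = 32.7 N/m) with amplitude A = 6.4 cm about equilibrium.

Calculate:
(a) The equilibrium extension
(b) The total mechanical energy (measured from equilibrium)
x_eq = mg/k = 0.28×9.81/32.7 = 0.084 m = 8.4 cm
E = ½kA² = ½×32.7×(0.064)² = 0.06697 J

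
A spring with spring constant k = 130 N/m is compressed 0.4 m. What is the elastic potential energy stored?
PE = ½kx² = ½×130×0.4² = 10.4 J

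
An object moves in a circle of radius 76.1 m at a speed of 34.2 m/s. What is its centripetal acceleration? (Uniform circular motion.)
a_c = v²/r = 34.2²/76.1 = 1169.64/76.1 = 15.37 m/s²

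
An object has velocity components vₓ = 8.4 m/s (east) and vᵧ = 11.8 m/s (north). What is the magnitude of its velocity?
|v| = √(vₓ² + vᵧ²) = √(8.4² + 11.8²) = √(209.8) = 14.48 m/s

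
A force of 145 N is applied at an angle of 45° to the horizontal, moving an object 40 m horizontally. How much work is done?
W = Fd cosθ = 145×40×cos(45°) = 4101.2 J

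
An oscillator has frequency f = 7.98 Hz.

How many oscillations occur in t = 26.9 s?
n = f×t = 7.98×26.9 = 214.7 oscillations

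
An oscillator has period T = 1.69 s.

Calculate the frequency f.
f = 1/T = 1/1.69 = 0.5917 Hz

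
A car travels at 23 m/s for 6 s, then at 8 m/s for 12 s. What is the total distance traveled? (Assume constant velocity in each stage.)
d₁ = v₁t₁ = 23 × 6 = 138 m
d₂ = v₂t₂ = 8 × 12 = 96 m
d_total = 138 + 96 = 234 m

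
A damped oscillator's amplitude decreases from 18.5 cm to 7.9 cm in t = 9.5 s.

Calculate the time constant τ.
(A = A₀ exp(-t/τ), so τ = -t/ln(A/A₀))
A/A₀ = 7.9/18.5 = 0.427; ln(A/A₀) = -0.8509
τ = −t/ln(A/A₀) = −9.5/-0.8509 = 11.16 s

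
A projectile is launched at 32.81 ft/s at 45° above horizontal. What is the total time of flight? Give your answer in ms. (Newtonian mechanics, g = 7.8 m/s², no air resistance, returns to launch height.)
T = 2v₀sin(θ)/g (with unit conversion) = 1813.0 ms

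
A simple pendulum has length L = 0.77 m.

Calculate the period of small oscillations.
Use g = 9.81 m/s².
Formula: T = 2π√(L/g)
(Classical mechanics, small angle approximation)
T = 2π√(L/g) = 2π√(0.77/9.81) = 1.76 s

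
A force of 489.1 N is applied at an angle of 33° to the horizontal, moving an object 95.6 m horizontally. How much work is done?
W = Fd cosθ = 489.1×95.6×cos(33°) = 39215.0 J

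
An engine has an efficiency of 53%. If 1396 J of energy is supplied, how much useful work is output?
W_out = η × W_in = 0.53 × 1396 = 739.88 J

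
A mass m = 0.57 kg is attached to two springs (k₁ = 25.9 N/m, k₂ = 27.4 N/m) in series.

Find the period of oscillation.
k_eq = k₁k₂/(k₁+k₂) = 13.31 N/m
T = 2π√(m/k_eq) = 2π√(0.57/13.31) = 1.3 s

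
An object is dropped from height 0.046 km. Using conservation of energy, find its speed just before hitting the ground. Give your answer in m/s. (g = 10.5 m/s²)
mgh = ½mv² → v = √(2gh) = √(2×10.5×46) = 31.08 m/s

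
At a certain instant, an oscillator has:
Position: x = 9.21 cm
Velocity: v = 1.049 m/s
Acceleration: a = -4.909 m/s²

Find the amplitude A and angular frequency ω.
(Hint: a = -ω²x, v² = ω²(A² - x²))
a = −ω²x → ω = √(|a|/x) = √(4.909/0.0921) = 7.301 rad/s
v² = ω²(A² − x²) → A = √(x² + v²/ω²) = √(0.0921² + 1.049²/7.301²) = 0.1707 m = 17.07 cm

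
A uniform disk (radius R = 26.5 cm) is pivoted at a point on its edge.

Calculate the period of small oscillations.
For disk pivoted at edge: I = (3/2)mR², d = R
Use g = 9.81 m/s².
I/m = (3/2)R² = 0.1053 m²; d = R = 0.265 m
T = 2π√((3/2)R²/(gR)) = 2π√(3R/(2g)) = 1.265 s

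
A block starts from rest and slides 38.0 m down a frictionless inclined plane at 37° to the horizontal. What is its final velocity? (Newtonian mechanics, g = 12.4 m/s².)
a = g sin(θ) = 12.4 × sin(37°) = 7.46 m/s²
v = √(2ad) = √(2 × 7.46 × 38.0) = 23.81 m/s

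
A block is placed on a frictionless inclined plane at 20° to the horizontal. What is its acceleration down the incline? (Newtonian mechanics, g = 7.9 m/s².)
a = g sin(θ) = 7.9 × sin(20°) = 7.9 × 0.342 = 2.7 m/s²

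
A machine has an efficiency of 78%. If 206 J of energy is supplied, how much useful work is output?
W_out = η × W_in = 0.78 × 206 = 160.68 J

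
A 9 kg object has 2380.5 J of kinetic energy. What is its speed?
KE = ½mv² → v = √(2KE/m) = √(2×2380.5/9) = 23.0 m/s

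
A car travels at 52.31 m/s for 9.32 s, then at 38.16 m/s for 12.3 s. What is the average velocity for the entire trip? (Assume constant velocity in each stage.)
d₁ = v₁t₁ = 52.31 × 9.32 = 487.529 m
d₂ = v₂t₂ = 38.16 × 12.3 = 469.368 m
d_total = 956.9 m, t_total = 21.62 s
v_avg = d_total/t_total = 956.9/21.62 = 44.26 m/s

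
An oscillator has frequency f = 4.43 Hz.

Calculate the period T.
T = 1/f = 1/4.43 = 0.2257 s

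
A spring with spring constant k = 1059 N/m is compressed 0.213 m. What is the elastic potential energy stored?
PE = ½kx² = ½×1059×0.213² = 24.02 J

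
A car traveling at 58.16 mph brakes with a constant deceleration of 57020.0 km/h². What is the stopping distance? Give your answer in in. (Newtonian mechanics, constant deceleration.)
d = v₀² / (2a) (with unit conversion) = 3025.0 in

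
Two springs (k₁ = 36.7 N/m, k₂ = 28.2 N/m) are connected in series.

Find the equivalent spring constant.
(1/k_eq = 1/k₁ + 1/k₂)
1/k_eq = 1/36.7 + 1/28.2 = 0.062709; k_eq = 15.95 N/m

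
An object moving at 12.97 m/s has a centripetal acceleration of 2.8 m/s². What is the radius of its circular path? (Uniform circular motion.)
r = v²/a_c = 12.97²/2.8 = 60.08 m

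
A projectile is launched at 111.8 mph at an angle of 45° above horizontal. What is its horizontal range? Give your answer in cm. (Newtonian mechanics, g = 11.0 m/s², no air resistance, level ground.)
R = v₀² sin(2θ) / g (with unit conversion) = 22710.0 cm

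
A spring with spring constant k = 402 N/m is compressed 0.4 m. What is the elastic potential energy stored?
PE = ½kx² = ½×402×0.4² = 32.16 J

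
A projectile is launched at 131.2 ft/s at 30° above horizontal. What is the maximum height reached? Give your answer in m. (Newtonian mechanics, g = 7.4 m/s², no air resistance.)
H = v₀²sin²(θ)/(2g) (with unit conversion) = 27.01 m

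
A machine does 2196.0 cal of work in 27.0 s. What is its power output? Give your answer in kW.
P = W/t = 9188 J / 27 s = 340.3 W = 0.3403 kW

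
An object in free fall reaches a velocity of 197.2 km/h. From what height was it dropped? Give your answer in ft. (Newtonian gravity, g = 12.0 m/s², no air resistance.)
h = v²/(2g) (with unit conversion) = 410.2 ft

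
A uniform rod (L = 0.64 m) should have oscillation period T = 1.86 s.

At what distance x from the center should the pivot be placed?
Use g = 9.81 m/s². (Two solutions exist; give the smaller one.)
T = 2π√((L²/12 + x²)/(gx)). Let c = T²g/(4π²) = 0.8597.
x² − cx + L²/12 = 0 → x = (c − √(c² − L²/3))/2 = 0.04173 m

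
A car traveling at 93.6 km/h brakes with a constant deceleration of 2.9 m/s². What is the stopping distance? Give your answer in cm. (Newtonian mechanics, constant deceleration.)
d = v₀² / (2a) (with unit conversion) = 11660.0 cm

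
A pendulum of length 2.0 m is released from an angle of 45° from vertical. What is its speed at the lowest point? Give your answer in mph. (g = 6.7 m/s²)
h = L(1 − cosθ) = 2.0×(1 − cos45°) = 0.5858 m
v = √(2gh) = √(2×6.7×0.5858) = 2.802 m/s = 6.267 mph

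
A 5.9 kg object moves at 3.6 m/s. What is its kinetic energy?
KE = ½mv² = ½×5.9×3.6² = 38.232 J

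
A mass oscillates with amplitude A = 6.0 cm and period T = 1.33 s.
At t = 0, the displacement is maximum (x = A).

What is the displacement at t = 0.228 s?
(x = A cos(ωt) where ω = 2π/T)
ω = 2π/T = 2π/1.33 = 4.724 rad/s
x = A cos(ωt) = 6.0×cos(4.724×0.228) = 2.843 cm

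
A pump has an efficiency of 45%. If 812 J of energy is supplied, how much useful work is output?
W_out = η × W_in = 0.45 × 812 = 365.4 J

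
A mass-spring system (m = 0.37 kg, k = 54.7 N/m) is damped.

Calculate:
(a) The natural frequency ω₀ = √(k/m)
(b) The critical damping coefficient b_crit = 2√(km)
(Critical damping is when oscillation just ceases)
ω₀ = √(k/m) = √(54.7/0.37) = 12.16 rad/s
b_crit = 2√(km) = 2√(54.7×0.37) = 8.998 kg/s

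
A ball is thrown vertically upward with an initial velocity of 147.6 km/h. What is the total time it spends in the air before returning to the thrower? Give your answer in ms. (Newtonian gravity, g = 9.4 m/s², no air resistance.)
t_total = 2v₀/g (with unit conversion) = 8723.0 ms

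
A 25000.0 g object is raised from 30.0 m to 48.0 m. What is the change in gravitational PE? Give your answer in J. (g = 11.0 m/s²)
ΔPE = mg(h₂ − h₁) = 25 kg × 11.0 m/s² × (48 − 30) m = 4950 J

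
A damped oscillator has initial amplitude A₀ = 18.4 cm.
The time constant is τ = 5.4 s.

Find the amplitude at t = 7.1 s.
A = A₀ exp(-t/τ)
A = A₀ exp(−t/τ) = 18.4×exp(−7.1/5.4) = 4.941 cm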